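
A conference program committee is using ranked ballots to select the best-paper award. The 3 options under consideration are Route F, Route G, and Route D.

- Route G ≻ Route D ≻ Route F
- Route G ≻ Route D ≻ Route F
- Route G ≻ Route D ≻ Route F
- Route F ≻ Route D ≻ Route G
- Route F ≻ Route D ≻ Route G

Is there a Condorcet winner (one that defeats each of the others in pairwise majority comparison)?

Head-to-head results (5 voters total):
Route F vs Route G: Route G wins 3–2.
Route F vs Route D: Route D wins 3–2.
Route G vs Route D: Route G wins 3–2.
Route G beats each rival — Route F (3–2), Route D (3–2) — so Route G is the Condorcet winner.

Yes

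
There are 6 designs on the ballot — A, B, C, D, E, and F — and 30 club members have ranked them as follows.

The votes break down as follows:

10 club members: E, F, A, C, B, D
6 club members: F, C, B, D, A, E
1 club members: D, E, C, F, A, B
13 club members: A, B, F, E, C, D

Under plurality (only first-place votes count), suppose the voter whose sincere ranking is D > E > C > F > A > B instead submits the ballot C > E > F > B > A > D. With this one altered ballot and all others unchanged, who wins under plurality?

First-place totals with the altered ballot: A 13, B 0, C 1, D 0, E 10, F 6.
The winner is unchanged: still A.

A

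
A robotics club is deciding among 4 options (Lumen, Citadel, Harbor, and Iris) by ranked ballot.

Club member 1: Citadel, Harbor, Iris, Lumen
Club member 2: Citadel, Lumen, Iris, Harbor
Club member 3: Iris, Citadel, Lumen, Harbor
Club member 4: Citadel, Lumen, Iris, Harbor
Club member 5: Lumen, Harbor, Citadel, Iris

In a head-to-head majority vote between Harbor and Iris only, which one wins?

Iris

Ballots ranking Harbor above Iris: 2.
Ballots ranking Iris above Harbor: 3.
Iris wins the head-to-head, 3–2.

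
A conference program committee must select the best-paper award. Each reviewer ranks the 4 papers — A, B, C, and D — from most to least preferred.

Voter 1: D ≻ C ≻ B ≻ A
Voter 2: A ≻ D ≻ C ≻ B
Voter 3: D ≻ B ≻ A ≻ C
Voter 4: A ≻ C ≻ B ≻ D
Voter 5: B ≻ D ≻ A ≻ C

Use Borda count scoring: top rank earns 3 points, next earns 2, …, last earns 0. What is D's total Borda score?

Borda scores:
  A: 0 + 3 + 1 + 3 + 1 = 8
  B: 1 + 0 + 2 + 1 + 3 = 7
  C: 2 + 1 + 0 + 2 + 0 = 5
  D: 3 + 2 + 3 + 0 + 2 = 10

10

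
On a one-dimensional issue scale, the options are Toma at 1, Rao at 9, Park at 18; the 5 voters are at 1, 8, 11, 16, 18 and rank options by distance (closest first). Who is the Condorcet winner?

With single-peaked preferences on a line, the Condorcet winner is the candidate closest to the median voter.
The median voter (position 11) is closest to Rao at 9.
Check: Rao vs Park — voters closer to Rao: 3 of 5.

Rao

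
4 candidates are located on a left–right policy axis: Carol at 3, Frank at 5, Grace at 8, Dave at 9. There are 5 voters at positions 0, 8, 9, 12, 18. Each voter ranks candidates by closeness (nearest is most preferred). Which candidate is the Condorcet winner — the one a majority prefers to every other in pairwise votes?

With single-peaked preferences on a line, the Condorcet winner is the candidate closest to the median voter.
The median voter (position 9) is closest to Dave at 9.
Check: Dave vs Frank — voters closer to Dave: 4 of 5.

Dave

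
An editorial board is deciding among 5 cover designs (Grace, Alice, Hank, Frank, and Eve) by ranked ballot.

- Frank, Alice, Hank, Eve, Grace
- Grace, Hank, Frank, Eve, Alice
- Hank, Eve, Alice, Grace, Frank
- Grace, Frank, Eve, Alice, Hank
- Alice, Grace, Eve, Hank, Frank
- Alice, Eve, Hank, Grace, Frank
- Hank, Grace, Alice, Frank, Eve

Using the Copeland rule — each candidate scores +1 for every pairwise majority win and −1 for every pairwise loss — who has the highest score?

Alice

Pairwise results:
  Grace vs Alice: Alice wins 4–3.
  Grace vs Hank: Hank wins 4–3.
  Grace vs Frank: Grace wins 6–1.
  Grace vs Eve: Grace wins 4–3.
  Alice vs Hank: Alice wins 4–3.
  Alice vs Frank: Alice wins 4–3.
  Alice vs Eve: Alice wins 4–3.
  Hank vs Frank: Hank wins 5–2.
  Hank vs Eve: Hank wins 4–3.
  Frank vs Eve: Frank wins 4–3.
Copeland scores (wins − losses):
  Grace: 2 − 2 = 0
  Alice: 4 − 0 = 4
  Hank: 3 − 1 = 2
  Frank: 1 − 3 = -2
  Eve: 0 − 4 = -4
Alice has the best Copeland score.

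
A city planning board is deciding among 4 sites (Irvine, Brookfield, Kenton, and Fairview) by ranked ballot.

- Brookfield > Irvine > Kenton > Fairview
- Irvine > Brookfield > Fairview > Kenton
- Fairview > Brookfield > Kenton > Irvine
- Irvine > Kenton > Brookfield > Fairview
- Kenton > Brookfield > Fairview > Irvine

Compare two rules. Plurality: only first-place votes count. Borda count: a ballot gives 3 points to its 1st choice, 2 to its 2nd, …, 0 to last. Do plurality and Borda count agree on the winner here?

Plurality first-place counts: Irvine 2, Brookfield 1, Kenton 1, Fairview 1 → Irvine.
Borda totals: Irvine 8, Brookfield 10, Kenton 7, Fairview 5 → Brookfield.
The two rules disagree: plurality picks Irvine, Borda picks Brookfield.

No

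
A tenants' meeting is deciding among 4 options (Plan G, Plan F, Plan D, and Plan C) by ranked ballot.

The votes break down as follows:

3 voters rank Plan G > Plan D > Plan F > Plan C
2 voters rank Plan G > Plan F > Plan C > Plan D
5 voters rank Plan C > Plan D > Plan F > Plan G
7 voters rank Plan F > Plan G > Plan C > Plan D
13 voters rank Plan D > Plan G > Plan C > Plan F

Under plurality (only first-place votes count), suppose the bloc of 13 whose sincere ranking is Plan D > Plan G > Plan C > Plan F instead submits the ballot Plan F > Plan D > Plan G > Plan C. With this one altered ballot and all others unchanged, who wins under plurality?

First-place totals with the altered ballot: Plan G 5, Plan F 20, Plan D 0, Plan C 5.
The switch changes the winner from Plan D to Plan F.

Plan F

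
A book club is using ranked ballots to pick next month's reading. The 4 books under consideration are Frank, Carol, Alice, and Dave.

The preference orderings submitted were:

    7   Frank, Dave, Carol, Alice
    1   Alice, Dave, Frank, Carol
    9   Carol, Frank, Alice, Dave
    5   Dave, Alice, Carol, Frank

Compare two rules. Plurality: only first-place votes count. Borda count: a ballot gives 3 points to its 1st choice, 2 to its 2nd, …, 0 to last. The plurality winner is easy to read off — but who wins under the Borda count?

Plurality first-place counts: Frank 7, Carol 9, Alice 1, Dave 5 → Carol.
Borda totals: Frank 40, Carol 39, Alice 22, Dave 31 → Frank.

Frank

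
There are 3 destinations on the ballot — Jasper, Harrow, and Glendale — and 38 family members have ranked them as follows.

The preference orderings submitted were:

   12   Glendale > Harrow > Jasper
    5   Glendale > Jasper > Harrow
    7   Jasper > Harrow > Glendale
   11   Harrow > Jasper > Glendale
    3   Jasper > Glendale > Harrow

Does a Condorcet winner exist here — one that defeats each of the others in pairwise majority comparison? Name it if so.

Head-to-head results (38 voters total):
Jasper vs Harrow: Harrow wins 23–15.
Jasper vs Glendale: Jasper wins 21–17.
Harrow vs Glendale: Glendale wins 20–18.
No candidate beats all others: Jasper beats Glendale beats Harrow beats Jasper, a majority cycle.

No Condorcet winner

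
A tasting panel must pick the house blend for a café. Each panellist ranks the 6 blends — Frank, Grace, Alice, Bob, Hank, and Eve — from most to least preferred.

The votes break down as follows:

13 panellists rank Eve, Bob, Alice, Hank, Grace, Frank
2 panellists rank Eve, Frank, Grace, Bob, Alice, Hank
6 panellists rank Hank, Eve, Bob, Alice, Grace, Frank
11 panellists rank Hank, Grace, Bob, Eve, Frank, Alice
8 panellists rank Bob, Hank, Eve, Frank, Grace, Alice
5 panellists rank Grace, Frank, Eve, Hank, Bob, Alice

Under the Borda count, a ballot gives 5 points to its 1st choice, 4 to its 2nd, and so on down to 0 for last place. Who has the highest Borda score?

Eve

Borda scores:
  Frank: 13·0 + 2·4 + 6·0 + 11·1 + 8·2 + 5·4 = 55
  Grace: 13·1 + 2·3 + 6·1 + 11·4 + 8·1 + 5·5 = 102
  Alice: 13·3 + 2·1 + 6·2 + 11·0 + 8·0 + 5·0 = 53
  Bob: 13·4 + 2·2 + 6·3 + 11·3 + 8·5 + 5·1 = 152
  Hank: 13·2 + 2·0 + 6·5 + 11·5 + 8·4 + 5·2 = 153
  Eve: 13·5 + 2·5 + 6·4 + 11·2 + 8·3 + 5·3 = 160
Eve has the highest total.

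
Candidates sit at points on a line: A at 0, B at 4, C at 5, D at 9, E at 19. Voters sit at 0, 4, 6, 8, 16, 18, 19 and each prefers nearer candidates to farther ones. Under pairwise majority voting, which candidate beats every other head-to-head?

D

With single-peaked preferences on a line, the Condorcet winner is the candidate closest to the median voter.
The median voter (position 8) is closest to D at 9.
Check: D vs A — voters closer to D: 5 of 7.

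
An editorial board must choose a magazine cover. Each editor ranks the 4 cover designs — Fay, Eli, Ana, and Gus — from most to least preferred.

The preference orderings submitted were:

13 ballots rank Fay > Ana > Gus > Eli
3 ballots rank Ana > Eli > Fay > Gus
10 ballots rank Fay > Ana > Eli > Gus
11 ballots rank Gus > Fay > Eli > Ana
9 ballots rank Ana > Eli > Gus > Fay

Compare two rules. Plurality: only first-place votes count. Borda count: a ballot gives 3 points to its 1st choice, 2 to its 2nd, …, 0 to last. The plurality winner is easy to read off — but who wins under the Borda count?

Plurality first-place counts: Fay 23, Eli 0, Ana 12, Gus 11 → Fay.
Borda totals: Fay 94, Eli 45, Ana 82, Gus 55 → Fay.

Fay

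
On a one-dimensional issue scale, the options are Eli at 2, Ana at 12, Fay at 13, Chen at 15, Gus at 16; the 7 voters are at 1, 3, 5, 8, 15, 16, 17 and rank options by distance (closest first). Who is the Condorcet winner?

Ana

With single-peaked preferences on a line, the Condorcet winner is the candidate closest to the median voter.
The median voter (position 8) is closest to Ana at 12.
Check: Ana vs Eli — voters closer to Ana: 4 of 7.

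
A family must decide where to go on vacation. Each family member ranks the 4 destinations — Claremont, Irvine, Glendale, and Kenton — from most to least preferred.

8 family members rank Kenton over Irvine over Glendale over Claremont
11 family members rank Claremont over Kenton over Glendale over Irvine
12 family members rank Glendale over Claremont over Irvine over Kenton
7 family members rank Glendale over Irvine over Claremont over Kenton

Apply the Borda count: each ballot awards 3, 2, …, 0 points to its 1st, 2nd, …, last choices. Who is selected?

Borda scores:
  Claremont: 8·0 + 11·3 + 12·2 + 7·1 = 64
  Irvine: 8·2 + 11·0 + 12·1 + 7·2 = 42
  Glendale: 8·1 + 11·1 + 12·3 + 7·3 = 76
  Kenton: 8·3 + 11·2 + 12·0 + 7·0 = 46
Glendale has the highest total.

Glendale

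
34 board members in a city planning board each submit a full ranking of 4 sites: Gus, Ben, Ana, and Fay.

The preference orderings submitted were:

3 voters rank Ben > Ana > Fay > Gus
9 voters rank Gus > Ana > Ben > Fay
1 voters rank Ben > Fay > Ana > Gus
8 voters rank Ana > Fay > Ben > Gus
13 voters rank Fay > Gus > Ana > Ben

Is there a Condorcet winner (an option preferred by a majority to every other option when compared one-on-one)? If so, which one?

Head-to-head results (34 voters total):
Gus vs Ben: Gus wins 22–12.
Gus vs Ana: Gus wins 22–12.
Gus vs Fay: Fay wins 25–9.
Ben vs Ana: Ana wins 30–4.
Ben vs Fay: Fay wins 21–13.
Ana vs Fay: Ana wins 20–14.
No candidate beats all others: Gus beats Ana beats Fay beats Gus, a majority cycle.

There is no Condorcet winner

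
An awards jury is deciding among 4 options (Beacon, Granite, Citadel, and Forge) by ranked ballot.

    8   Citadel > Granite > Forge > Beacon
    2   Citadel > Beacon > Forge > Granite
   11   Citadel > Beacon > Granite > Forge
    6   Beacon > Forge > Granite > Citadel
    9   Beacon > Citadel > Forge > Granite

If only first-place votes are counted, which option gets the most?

First-place vote totals:
  Beacon: 15
  Granite: 0
  Citadel: 21
  Forge: 0
Citadel has the most first-place votes.

Citadel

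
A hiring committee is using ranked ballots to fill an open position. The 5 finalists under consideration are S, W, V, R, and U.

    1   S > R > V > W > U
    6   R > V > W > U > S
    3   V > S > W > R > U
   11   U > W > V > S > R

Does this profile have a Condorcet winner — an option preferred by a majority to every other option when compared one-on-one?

Yes

Head-to-head results (21 voters total):
S vs W: W wins 17–4.
S vs V: V wins 20–1.
S vs R: S wins 15–6.
S vs U: U wins 17–4.
W vs V: W wins 11–10.
W vs R: W wins 14–7.
W vs U: U wins 11–10.
V vs R: V wins 14–7.
V vs U: U wins 11–10.
R vs U: U wins 11–10.
U beats each rival — S (17–4), W (11–10), V (11–10), R (11–10) — so U is the Condorcet winner.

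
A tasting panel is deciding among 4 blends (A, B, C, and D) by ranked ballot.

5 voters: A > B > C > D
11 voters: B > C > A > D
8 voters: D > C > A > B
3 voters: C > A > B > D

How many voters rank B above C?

Ballots ranking B above C: 5+11 = 16.
Ballots ranking C above B: 8+3 = 11.
So 16 of 27 voters prefer B to C.

16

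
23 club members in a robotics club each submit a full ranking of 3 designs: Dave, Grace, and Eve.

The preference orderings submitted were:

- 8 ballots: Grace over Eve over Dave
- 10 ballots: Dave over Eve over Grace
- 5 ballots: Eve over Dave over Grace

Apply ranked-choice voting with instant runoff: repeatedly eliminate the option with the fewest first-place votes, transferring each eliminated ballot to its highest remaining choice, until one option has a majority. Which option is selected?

Round 1: Dave 10, Grace 8, Eve 5. Eve has the fewest and is eliminated.
Round 2: Dave 15, Grace 8. Dave has a majority.

Dave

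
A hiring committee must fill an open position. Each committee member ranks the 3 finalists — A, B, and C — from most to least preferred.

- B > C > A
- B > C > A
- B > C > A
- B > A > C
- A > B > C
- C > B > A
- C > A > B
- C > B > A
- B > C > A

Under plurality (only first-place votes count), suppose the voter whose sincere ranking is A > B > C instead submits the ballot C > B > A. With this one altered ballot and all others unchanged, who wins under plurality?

First-place totals with the altered ballot: A 0, B 5, C 4.
The winner is unchanged: still B.

B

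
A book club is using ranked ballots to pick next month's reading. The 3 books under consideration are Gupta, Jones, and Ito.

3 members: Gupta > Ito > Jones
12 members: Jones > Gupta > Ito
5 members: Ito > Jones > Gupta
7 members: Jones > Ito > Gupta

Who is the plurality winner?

Jones

First-place vote totals:
  Gupta: 3
  Jones: 19
  Ito: 5
Jones has the most first-place votes.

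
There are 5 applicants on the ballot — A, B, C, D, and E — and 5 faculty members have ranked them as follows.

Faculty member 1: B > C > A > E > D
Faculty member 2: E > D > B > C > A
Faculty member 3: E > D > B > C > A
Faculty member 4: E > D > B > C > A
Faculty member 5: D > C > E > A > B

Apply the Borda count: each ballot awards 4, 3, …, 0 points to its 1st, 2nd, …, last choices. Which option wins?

E

Borda scores:
  A: 2 + 0 + 0 + 0 + 1 = 3
  B: 4 + 2 + 2 + 2 + 0 = 10
  C: 3 + 1 + 1 + 1 + 3 = 9
  D: 0 + 3 + 3 + 3 + 4 = 13
  E: 1 + 4 + 4 + 4 + 2 = 15
E has the highest total.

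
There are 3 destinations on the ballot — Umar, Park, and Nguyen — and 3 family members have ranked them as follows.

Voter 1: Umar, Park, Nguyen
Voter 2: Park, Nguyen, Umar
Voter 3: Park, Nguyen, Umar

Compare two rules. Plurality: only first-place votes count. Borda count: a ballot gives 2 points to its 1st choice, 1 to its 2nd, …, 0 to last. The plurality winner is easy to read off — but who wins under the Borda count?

Park

Plurality first-place counts: Umar 1, Park 2, Nguyen 0 → Park.
Borda totals: Umar 2, Park 5, Nguyen 2 → Park.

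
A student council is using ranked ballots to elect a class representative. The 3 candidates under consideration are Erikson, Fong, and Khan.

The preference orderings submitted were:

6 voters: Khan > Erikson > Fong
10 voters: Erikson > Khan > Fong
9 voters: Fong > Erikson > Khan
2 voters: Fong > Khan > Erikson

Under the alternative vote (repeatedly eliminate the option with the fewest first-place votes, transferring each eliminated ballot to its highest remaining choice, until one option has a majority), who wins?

Round 1: Fong 11, Erikson 10, Khan 6. Khan has the fewest and is eliminated.
Round 2: Erikson 16, Fong 11. Erikson has a majority.

Erikson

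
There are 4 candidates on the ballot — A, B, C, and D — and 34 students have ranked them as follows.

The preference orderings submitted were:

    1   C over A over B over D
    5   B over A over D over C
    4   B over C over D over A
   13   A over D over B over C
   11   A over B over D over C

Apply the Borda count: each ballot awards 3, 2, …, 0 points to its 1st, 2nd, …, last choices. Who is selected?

Borda scores:
  A: 2 + 5·2 + 4·0 + 13·3 + 11·3 = 84
  B: 1 + 5·3 + 4·3 + 13·1 + 11·2 = 63
  C: 3 + 5·0 + 4·2 + 13·0 + 11·0 = 11
  D: 0 + 5·1 + 4·1 + 13·2 + 11·1 = 46
A has the highest total.

A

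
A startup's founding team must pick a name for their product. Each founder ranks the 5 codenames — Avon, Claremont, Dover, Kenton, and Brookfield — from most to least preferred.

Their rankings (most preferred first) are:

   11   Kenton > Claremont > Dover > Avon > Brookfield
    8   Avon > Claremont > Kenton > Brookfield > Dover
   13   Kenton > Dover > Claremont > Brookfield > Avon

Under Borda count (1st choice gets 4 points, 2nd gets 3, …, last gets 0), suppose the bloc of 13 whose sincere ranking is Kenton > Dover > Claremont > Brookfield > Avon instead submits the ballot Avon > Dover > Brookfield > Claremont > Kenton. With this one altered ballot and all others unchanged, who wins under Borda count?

Avon

Borda totals with the altered ballot: Avon 95, Claremont 70, Dover 61, Kenton 60, Brookfield 34.
The switch changes the winner from Kenton to Avon.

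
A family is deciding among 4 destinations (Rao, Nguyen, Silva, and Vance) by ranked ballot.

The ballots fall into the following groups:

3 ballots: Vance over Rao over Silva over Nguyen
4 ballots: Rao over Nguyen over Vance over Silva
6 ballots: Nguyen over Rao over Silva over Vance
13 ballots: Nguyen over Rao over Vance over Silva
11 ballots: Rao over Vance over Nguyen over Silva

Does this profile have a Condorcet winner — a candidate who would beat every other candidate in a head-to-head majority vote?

Yes

Head-to-head results (37 voters total):
Rao vs Nguyen: Nguyen wins 19–18.
Rao vs Silva: Rao wins 37–0.
Rao vs Vance: Rao wins 34–3.
Nguyen vs Silva: Nguyen wins 34–3.
Nguyen vs Vance: Nguyen wins 23–14.
Silva vs Vance: Vance wins 31–6.
Nguyen beats each rival — Rao (19–18), Silva (34–3), Vance (23–14) — so Nguyen is the Condorcet winner.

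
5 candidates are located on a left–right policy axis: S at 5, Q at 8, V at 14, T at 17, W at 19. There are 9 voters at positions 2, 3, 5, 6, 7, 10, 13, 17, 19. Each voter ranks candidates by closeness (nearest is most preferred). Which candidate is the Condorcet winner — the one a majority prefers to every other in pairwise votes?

Q

With single-peaked preferences on a line, the Condorcet winner is the candidate closest to the median voter.
The median voter (position 7) is closest to Q at 8.
Check: Q vs S — voters closer to Q: 5 of 9.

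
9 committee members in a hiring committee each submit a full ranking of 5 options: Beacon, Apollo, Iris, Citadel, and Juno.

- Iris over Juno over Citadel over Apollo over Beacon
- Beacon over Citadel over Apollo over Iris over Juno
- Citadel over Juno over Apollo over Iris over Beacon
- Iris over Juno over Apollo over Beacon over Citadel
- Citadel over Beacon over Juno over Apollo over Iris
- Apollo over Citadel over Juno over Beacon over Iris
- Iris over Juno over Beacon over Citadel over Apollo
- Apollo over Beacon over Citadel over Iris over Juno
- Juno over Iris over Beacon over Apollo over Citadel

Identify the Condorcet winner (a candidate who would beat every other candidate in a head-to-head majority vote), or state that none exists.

Head-to-head results (9 voters total):
Beacon vs Apollo: Apollo wins 5–4.
Beacon vs Iris: Iris wins 5–4.
Beacon vs Citadel: Beacon wins 5–4.
Beacon vs Juno: Juno wins 6–3.
Apollo vs Iris: Apollo wins 5–4.
Apollo vs Citadel: Citadel wins 5–4.
Apollo vs Juno: Juno wins 6–3.
Iris vs Citadel: Citadel wins 5–4.
Iris vs Juno: Iris wins 5–4.
Citadel vs Juno: Citadel wins 5–4.
No candidate beats all others: Beacon beats Citadel beats Apollo beats Beacon, a majority cycle.

No Condorcet winner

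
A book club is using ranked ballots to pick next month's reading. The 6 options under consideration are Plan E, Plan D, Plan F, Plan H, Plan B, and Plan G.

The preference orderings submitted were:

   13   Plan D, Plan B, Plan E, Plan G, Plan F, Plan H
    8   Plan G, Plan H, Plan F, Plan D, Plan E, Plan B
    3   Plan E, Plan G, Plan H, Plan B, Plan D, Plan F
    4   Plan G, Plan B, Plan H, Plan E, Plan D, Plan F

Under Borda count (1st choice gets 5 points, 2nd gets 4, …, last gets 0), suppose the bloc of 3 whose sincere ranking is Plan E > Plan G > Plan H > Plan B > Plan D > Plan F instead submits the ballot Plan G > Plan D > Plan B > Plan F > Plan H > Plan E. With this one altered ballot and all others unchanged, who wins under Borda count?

Plan G

Borda totals with the altered ballot: Plan E 55, Plan D 97, Plan F 43, Plan H 47, Plan B 77, Plan G 101.
The winner is unchanged: still Plan G.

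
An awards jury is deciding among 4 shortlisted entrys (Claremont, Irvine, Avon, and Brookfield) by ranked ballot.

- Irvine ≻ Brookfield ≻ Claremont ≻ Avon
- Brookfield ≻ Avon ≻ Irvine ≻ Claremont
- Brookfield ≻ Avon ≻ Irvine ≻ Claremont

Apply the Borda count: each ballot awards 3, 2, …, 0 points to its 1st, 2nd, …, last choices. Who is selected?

Brookfield

Borda scores:
  Claremont: 1 + 0 + 0 = 1
  Irvine: 3 + 1 + 1 = 5
  Avon: 0 + 2 + 2 = 4
  Brookfield: 2 + 3 + 3 = 8
Brookfield has the highest total.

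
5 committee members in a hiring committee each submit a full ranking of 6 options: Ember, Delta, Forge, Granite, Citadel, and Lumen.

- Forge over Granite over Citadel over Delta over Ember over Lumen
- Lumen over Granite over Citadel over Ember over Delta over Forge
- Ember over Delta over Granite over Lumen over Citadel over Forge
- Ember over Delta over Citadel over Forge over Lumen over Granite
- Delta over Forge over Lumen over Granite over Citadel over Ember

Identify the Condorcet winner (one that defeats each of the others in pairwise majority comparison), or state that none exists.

None — there is no Condorcet winner

Head-to-head results (5 voters total):
Ember vs Delta: Ember wins 3–2.
Ember vs Forge: Ember wins 3–2.
Ember vs Granite: Granite wins 3–2.
Ember vs Citadel: Citadel wins 3–2.
Ember vs Lumen: Ember wins 3–2.
Delta vs Forge: Delta wins 4–1.
Delta vs Granite: Delta wins 3–2.
Delta vs Citadel: Delta wins 3–2.
Delta vs Lumen: Delta wins 4–1.
Forge vs Granite: Forge wins 3–2.
Forge vs Citadel: Citadel wins 3–2.
Forge vs Lumen: Forge wins 3–2.
Granite vs Citadel: Granite wins 4–1.
Granite vs Lumen: Lumen wins 3–2.
Citadel vs Lumen: Lumen wins 3–2.
No candidate beats all others: Ember beats Delta beats Granite beats Ember, a majority cycle.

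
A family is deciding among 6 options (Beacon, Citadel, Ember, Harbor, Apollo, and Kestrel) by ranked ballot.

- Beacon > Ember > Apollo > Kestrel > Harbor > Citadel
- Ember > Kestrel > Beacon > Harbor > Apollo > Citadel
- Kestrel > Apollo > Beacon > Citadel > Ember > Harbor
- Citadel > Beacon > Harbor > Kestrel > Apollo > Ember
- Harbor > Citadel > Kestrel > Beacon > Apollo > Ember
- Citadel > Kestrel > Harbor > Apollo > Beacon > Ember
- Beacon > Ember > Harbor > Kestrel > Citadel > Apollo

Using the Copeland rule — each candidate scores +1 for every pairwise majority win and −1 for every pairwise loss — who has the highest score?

Pairwise results:
  Beacon vs Citadel: Beacon wins 4–3.
  Beacon vs Ember: Beacon wins 6–1.
  Beacon vs Harbor: Beacon wins 5–2.
  Beacon vs Apollo: Beacon wins 5–2.
  Beacon vs Kestrel: Kestrel wins 4–3.
  Citadel vs Ember: Citadel wins 4–3.
  Citadel vs Harbor: Harbor wins 4–3.
  Citadel vs Apollo: Citadel wins 4–3.
  Citadel vs Kestrel: Kestrel wins 4–3.
  Ember vs Harbor: Ember wins 4–3.
  Ember vs Apollo: Apollo wins 4–3.
  Ember vs Kestrel: Kestrel wins 4–3.
  Harbor vs Apollo: Harbor wins 5–2.
  Harbor vs Kestrel: Kestrel wins 4–3.
  Apollo vs Kestrel: Kestrel wins 6–1.
Copeland scores (wins − losses):
  Beacon: 4 − 1 = 3
  Citadel: 2 − 3 = -1
  Ember: 1 − 4 = -3
  Harbor: 2 − 3 = -1
  Apollo: 1 − 4 = -3
  Kestrel: 5 − 0 = 5
Kestrel has the best Copeland score.

Kestrel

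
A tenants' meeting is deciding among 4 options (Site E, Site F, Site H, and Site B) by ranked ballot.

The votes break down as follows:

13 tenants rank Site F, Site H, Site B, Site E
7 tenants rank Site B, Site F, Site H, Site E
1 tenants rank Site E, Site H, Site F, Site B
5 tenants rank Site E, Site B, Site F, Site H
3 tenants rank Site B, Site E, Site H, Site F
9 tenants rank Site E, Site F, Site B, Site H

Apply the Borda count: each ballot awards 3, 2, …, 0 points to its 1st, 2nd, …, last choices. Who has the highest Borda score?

Borda scores:
  Site E: 13·0 + 7·0 + 3 + 5·3 + 3·2 + 9·3 = 51
  Site F: 13·3 + 7·2 + 1 + 5·1 + 3·0 + 9·2 = 77
  Site H: 13·2 + 7·1 + 2 + 5·0 + 3·1 + 9·0 = 38
  Site B: 13·1 + 7·3 + 0 + 5·2 + 3·3 + 9·1 = 62
Site F has the highest total.

Site F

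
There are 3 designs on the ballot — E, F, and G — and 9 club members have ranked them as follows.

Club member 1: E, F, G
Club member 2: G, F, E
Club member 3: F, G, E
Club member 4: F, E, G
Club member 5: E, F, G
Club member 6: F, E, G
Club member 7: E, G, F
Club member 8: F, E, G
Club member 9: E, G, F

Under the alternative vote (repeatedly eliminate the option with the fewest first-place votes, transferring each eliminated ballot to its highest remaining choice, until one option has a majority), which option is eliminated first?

Round 1: E 4, F 4, G 1. G has the fewest and is eliminated.
Round 2: F 5, E 4. F has a majority.

G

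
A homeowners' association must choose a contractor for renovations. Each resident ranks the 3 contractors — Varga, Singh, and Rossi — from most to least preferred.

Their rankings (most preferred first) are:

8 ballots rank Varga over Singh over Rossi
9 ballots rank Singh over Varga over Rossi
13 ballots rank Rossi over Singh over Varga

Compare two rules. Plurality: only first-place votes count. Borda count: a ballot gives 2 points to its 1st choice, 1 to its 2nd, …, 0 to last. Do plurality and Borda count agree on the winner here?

Plurality first-place counts: Varga 8, Singh 9, Rossi 13 → Rossi.
Borda totals: Varga 25, Singh 39, Rossi 26 → Singh.
The two rules disagree: plurality picks Rossi, Borda picks Singh.

No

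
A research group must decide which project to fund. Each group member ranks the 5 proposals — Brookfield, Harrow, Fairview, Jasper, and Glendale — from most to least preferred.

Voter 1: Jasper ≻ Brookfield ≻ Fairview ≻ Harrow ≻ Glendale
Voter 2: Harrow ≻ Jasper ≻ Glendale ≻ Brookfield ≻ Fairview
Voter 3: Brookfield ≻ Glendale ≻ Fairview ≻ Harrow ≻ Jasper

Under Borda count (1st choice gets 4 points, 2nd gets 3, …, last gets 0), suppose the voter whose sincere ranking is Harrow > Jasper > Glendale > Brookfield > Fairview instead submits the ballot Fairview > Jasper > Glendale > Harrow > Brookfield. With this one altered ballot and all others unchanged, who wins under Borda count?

Borda totals with the altered ballot: Brookfield 7, Harrow 3, Fairview 8, Jasper 7, Glendale 5.
The switch changes the winner from Brookfield to Fairview.

Fairview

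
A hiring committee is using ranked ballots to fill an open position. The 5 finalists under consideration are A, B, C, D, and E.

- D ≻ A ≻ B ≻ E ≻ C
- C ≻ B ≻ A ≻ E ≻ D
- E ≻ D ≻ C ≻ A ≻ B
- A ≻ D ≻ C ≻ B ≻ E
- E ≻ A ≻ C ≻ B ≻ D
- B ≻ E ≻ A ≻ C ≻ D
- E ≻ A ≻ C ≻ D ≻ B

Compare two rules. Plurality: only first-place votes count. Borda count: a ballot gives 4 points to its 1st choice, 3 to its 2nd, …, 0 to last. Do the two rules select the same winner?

No

Plurality first-place counts: A 1, B 1, C 1, D 1, E 3 → E.
Borda totals: A 18, B 11, C 13, D 11, E 17 → A.
The two rules disagree: plurality picks E, Borda picks A.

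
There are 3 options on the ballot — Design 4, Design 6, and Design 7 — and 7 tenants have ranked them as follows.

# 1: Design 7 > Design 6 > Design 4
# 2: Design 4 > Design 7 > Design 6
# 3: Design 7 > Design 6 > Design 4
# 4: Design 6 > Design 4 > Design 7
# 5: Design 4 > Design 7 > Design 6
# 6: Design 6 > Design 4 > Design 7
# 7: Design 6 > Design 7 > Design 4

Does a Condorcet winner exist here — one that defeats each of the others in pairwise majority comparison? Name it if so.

None — there is no Condorcet winner

Head-to-head results (7 voters total):
Design 4 vs Design 6: Design 6 wins 5–2.
Design 4 vs Design 7: Design 4 wins 4–3.
Design 6 vs Design 7: Design 7 wins 4–3.
No candidate beats all others: Design 4 beats Design 7 beats Design 6 beats Design 4, a majority cycle.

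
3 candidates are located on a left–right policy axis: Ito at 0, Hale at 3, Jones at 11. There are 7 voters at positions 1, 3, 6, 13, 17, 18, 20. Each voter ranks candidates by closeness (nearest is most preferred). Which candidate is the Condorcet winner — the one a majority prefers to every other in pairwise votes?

With single-peaked preferences on a line, the Condorcet winner is the candidate closest to the median voter.
The median voter (position 13) is closest to Jones at 11.
Check: Jones vs Hale — voters closer to Jones: 4 of 7.

Jones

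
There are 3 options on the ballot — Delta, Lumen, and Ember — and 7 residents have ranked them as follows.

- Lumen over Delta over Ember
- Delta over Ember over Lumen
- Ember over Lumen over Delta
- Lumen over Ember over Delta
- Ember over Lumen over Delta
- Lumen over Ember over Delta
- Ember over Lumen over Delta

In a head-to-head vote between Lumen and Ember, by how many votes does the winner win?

1

Ballots ranking Lumen above Ember: 3.
Ballots ranking Ember above Lumen: 4.
Ember wins 4–3, a margin of 1.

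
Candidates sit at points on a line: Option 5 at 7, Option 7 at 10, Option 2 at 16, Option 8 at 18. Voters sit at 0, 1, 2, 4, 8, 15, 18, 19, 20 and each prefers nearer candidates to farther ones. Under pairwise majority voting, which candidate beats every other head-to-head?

Option 5

With single-peaked preferences on a line, the Condorcet winner is the candidate closest to the median voter.
The median voter (position 8) is closest to Option 5 at 7.
Check: Option 5 vs Option 2 — voters closer to Option 5: 5 of 9.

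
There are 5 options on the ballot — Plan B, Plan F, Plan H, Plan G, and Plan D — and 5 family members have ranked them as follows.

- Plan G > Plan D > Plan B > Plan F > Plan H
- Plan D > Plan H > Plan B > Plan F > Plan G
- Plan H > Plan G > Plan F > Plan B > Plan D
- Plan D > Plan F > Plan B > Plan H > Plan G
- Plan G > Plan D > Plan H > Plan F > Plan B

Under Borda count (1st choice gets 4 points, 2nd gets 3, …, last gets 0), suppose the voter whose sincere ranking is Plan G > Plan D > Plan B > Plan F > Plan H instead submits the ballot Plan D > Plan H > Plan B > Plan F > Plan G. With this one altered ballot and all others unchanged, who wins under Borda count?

Plan D

Borda totals with the altered ballot: Plan B 7, Plan F 8, Plan H 13, Plan G 7, Plan D 15.
The winner is unchanged: still Plan D.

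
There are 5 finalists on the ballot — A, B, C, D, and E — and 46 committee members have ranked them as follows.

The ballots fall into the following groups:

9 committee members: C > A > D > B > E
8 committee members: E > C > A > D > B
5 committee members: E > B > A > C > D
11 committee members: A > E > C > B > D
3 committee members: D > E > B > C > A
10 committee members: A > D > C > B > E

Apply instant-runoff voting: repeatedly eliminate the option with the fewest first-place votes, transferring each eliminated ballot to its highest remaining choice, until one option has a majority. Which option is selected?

A

Round 1: A 21, E 13, C 9, D 3, B 0. B has the fewest and is eliminated.
Round 2: A 21, E 13, C 9, D 3. D has the fewest and is eliminated.
Round 3: A 21, E 16, C 9. C has the fewest and is eliminated.
Round 4: A 30, E 16. A has a majority.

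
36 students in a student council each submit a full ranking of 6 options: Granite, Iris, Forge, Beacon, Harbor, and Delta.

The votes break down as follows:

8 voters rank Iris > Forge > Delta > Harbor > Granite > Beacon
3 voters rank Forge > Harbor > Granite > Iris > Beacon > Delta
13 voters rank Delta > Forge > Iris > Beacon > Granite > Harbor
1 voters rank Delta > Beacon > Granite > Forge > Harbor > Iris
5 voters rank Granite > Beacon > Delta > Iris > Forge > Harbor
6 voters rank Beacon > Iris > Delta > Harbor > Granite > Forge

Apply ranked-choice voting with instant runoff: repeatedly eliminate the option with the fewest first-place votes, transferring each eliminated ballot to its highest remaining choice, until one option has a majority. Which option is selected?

Delta

Round 1: Delta 14, Iris 8, Beacon 6, Granite 5, Forge 3, Harbor 0. Harbor has the fewest and is eliminated.
Round 2: Delta 14, Iris 8, Beacon 6, Granite 5, Forge 3. Forge has the fewest and is eliminated.
Round 3: Delta 14, Granite 8, Iris 8, Beacon 6. Beacon has the fewest and is eliminated.
Round 4: Iris 14, Delta 14, Granite 8. Granite has the fewest and is eliminated.
Round 5: Delta 19, Iris 17. Delta has a majority.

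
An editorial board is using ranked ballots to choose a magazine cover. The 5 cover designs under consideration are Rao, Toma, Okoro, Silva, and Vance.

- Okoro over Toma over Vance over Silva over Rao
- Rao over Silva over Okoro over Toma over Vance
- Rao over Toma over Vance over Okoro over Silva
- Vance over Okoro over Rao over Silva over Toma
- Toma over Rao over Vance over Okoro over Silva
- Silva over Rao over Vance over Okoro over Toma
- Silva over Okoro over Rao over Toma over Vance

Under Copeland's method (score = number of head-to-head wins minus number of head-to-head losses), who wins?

Pairwise results:
  Rao vs Toma: Rao wins 5–2.
  Rao vs Okoro: Rao wins 4–3.
  Rao vs Silva: Rao wins 4–3.
  Rao vs Vance: Rao wins 5–2.
  Toma vs Okoro: Okoro wins 5–2.
  Toma vs Silva: Silva wins 4–3.
  Toma vs Vance: Toma wins 5–2.
  Okoro vs Silva: Okoro wins 4–3.
  Okoro vs Vance: Vance wins 4–3.
  Silva vs Vance: Vance wins 4–3.
Copeland scores (wins − losses):
  Rao: 4 − 0 = 4
  Toma: 1 − 3 = -2
  Okoro: 2 − 2 = 0
  Silva: 1 − 3 = -2
  Vance: 2 − 2 = 0
Rao has the best Copeland score.

Rao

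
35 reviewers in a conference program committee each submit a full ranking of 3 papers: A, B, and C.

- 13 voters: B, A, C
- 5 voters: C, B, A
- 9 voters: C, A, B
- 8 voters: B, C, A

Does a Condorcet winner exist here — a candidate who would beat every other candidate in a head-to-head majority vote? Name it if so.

B

Head-to-head results (35 voters total):
A vs B: B wins 26–9.
A vs C: C wins 22–13.
B vs C: B wins 21–14.
B beats each rival — A (26–9), C (21–14) — so B is the Condorcet winner.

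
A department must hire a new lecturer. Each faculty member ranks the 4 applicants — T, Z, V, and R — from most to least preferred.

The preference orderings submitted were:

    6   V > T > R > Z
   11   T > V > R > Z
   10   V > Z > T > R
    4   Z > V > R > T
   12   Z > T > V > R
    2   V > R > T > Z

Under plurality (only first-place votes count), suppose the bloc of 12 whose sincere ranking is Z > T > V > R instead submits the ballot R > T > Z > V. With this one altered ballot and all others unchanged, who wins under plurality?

V

First-place totals with the altered ballot: T 11, Z 4, V 18, R 12.
The winner is unchanged: still V.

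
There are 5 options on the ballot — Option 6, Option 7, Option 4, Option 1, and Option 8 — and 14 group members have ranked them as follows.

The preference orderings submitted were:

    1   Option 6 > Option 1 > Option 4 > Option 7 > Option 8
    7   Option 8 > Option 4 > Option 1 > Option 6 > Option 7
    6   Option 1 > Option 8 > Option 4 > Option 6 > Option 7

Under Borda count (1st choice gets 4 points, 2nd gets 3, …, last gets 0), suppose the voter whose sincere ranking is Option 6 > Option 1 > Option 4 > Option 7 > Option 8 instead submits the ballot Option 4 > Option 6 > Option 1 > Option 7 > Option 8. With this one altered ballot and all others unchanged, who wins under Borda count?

Option 8

Borda totals with the altered ballot: Option 6 16, Option 7 1, Option 4 37, Option 1 40, Option 8 46.
The winner is unchanged: still Option 8.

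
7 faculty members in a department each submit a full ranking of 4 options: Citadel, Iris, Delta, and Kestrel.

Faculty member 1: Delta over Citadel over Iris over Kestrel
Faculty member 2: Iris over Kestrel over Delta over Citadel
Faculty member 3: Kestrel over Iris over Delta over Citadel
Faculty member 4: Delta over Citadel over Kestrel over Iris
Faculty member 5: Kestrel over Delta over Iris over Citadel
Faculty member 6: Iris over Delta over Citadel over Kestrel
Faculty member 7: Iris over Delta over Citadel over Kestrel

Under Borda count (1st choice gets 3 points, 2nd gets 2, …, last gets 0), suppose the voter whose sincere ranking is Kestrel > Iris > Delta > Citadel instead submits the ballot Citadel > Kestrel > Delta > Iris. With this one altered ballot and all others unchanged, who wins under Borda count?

Delta

Borda totals with the altered ballot: Citadel 9, Iris 11, Delta 14, Kestrel 8.
The winner is unchanged: still Delta.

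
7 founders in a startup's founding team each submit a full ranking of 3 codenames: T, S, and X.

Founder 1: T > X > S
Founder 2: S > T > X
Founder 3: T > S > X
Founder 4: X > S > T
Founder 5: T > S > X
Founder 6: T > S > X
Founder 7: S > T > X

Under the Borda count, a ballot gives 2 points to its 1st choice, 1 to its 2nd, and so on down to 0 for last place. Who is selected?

Borda scores:
  T: 2 + 1 + 2 + 0 + 2 + 2 + 1 = 10
  S: 0 + 2 + 1 + 1 + 1 + 1 + 2 = 8
  X: 1 + 0 + 0 + 2 + 0 + 0 + 0 = 3
T has the highest total.

T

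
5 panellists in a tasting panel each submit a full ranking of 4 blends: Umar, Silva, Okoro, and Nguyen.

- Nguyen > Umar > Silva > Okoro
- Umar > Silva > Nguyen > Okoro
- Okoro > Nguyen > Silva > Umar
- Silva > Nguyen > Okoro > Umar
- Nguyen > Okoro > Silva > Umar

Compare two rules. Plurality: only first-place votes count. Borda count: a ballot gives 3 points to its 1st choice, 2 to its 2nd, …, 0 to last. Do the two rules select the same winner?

Plurality first-place counts: Umar 1, Silva 1, Okoro 1, Nguyen 2 → Nguyen.
Borda totals: Umar 5, Silva 8, Okoro 6, Nguyen 11 → Nguyen.
The two rules agree on Nguyen.

Yes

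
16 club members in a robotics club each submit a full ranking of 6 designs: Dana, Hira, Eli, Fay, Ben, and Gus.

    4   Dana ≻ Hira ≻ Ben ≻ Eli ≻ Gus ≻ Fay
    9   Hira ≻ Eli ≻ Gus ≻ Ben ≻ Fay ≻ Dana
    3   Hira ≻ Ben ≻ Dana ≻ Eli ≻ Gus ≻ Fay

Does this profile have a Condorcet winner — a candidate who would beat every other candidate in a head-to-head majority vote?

Yes

Head-to-head results (16 voters total):
Dana vs Hira: Hira wins 12–4.
Dana vs Eli: Eli wins 9–7.
Dana vs Fay: Fay wins 9–7.
Dana vs Ben: Ben wins 12–4.
Dana vs Gus: Gus wins 9–7.
Hira vs Eli: Hira wins 16–0.
Hira vs Fay: Hira wins 16–0.
Hira vs Ben: Hira wins 16–0.
Hira vs Gus: Hira wins 16–0.
Eli vs Fay: Eli wins 16–0.
Eli vs Ben: Eli wins 9–7.
Eli vs Gus: Eli wins 16–0.
Fay vs Ben: Ben wins 16–0.
Fay vs Gus: Gus wins 16–0.
Ben vs Gus: Gus wins 9–7.
Hira beats each rival — Dana (12–4), Eli (16–0), Fay (16–0), Ben (16–0), Gus (16–0) — so Hira is the Condorcet winner.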